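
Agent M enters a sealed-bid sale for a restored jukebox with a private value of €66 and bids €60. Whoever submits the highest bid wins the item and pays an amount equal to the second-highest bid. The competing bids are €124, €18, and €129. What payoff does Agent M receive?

Highest competing bid: €129.
Agent M's bid €60 is not the highest, so Agent M loses, pays nothing, and earns zero payoff.

€0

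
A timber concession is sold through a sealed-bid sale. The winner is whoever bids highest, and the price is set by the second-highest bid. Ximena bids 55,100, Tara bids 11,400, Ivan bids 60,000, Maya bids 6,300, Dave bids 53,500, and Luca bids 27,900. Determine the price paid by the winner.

Sorted high to low: Ivan 60,000, then Ximena 55,100, then Dave 53,500, then Luca 27,900, then Tara 11,400, then Maya 6,300.
Ivan has the highest bid, so Ivan wins.
The second-highest bid is 55,100, so that is what Ivan pays.

The winner pays 55,100.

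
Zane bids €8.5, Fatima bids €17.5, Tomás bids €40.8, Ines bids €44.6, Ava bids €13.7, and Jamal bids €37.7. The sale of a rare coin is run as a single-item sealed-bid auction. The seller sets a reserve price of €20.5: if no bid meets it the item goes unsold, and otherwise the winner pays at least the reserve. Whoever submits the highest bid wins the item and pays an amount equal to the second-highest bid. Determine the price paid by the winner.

Ranking the bids: Ines €44.6, then Tomás €40.8, then Jamal €37.7, then Fatima €17.5, then Ava €13.7, then Zane €8.5.
Ines has the highest bid, so Ines wins.
The second-highest bid is €40.8, which exceeds the reserve, so that sets the price.

€40.8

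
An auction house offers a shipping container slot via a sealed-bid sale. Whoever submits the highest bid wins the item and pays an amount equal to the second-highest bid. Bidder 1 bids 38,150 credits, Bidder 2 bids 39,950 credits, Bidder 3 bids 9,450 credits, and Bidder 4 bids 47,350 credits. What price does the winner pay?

39,950 credits

Ordered from highest: Bidder 4 47,350 credits, then Bidder 2 39,950 credits, then Bidder 1 38,150 credits, then Bidder 3 9,450 credits.
Bidder 4 has the highest bid, so Bidder 4 wins.
The second-highest bid is 39,950 credits, so that is what Bidder 4 pays.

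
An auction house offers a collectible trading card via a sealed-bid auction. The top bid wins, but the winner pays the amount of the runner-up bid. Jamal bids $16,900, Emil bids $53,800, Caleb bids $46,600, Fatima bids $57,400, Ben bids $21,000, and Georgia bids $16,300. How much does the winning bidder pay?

Bids in descending order: Fatima $57,400; Emil $53,800; Caleb $46,600; Ben $21,000; Jamal $16,900; Georgia $16,300.
Fatima has the highest bid, so Fatima wins.
The second-highest bid is $53,800, so that is what Fatima pays.

Price paid: $53,800.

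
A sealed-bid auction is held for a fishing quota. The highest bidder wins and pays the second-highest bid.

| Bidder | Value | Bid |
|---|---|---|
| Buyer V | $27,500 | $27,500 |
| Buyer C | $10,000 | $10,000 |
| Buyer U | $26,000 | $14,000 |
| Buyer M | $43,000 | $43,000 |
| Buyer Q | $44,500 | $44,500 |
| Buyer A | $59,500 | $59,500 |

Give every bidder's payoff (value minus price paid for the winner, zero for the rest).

Ordered from highest: Buyer A $59,500; Buyer Q $44,500; Buyer M $43,000; Buyer V $27,500; Buyer U $14,000; Buyer C $10,000.
Buyer A has the top bid and wins; the price is the second-highest bid, $44,500.
Buyer A's payoff = $59,500 − $44,500 = $15,000. All other bidders lose, so their payoff is 0.

Payoffs: Buyer V $0, Buyer C $0, Buyer U $0, Buyer M $0, Buyer Q $0, Buyer A $15,000.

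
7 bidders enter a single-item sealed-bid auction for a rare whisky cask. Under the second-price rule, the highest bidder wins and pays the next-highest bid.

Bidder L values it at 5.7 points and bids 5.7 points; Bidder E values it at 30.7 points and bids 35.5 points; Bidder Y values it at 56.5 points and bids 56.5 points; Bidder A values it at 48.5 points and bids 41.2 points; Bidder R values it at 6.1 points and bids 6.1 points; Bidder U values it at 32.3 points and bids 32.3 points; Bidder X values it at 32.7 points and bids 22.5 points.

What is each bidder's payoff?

Bidder L 0.0 points, Bidder E 0.0 points, Bidder Y 15.3 points, Bidder A 0.0 points, Bidder R 0.0 points, Bidder U 0.0 points, Bidder X 0.0 points.

Bids in descending order: Bidder Y 56.5 points, then Bidder A 41.2 points, then Bidder E 35.5 points, then Bidder U 32.3 points, then Bidder X 22.5 points, then Bidder R 6.1 points, then Bidder L 5.7 points.
Bidder Y has the top bid and wins; the price is the second-highest bid, 41.2 points.
Bidder Y's payoff = 56.5 points − 41.2 points = 15.3 points. All other bidders lose, so their payoff is 0.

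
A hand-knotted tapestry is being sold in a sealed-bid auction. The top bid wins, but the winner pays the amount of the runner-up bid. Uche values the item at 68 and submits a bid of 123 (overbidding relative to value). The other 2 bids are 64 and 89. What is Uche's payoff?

Highest competing bid: 89.
Uche's bid 123 is the highest overall, so Uche wins and pays the second-highest bid, 89.
Payoff = value − price = 68 − 89 = -21.
Overbidding won the item at a price above value — truthful bidding would have avoided this loss.

Uche's payoff: -21.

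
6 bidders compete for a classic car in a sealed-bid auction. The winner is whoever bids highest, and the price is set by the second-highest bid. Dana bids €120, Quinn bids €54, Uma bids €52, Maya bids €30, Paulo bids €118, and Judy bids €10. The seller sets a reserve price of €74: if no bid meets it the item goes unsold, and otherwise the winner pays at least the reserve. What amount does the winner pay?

€118

Bids in descending order: Dana €120 > Paulo €118 > Quinn €54 > Uma €52 > Maya €30 > Judy €10.
Dana has the highest bid, so Dana wins.
The second-highest bid is €118, which exceeds the reserve, so that sets the price.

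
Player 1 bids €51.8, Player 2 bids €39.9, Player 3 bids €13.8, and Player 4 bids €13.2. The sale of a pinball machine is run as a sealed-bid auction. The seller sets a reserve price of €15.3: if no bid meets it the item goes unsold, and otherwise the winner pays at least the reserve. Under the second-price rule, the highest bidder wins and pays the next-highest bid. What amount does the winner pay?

€39.9

Ranking the bids: Player 1 €51.8 > Player 2 €39.9 > Player 3 €13.8 > Player 4 €13.2.
Player 1 has the highest bid, so Player 1 wins.
The second-highest bid is €39.9, which exceeds the reserve, so that sets the price.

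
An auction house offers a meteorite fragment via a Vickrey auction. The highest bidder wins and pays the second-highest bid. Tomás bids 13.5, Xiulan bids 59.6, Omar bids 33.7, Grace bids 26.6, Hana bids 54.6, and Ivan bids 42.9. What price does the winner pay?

The winner pays 54.6.

Bids in descending order: Xiulan 59.6 > Hana 54.6 > Ivan 42.9 > Omar 33.7 > Grace 26.6 > Tomás 13.5.
Xiulan has the highest bid, so Xiulan wins.
The second-highest bid is 54.6, so that is what Xiulan pays.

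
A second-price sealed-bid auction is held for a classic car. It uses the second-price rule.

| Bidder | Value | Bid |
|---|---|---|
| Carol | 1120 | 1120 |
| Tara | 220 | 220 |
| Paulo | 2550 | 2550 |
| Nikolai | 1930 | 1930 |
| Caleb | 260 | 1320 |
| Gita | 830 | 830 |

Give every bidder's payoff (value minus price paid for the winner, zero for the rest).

Sorted high to low: Paulo 2550; Nikolai 1930; Caleb 1320; Carol 1120; Gita 830; Tara 220.
Paulo has the top bid and wins; the price is the second-highest bid, 1930.
Paulo's payoff = 2550 − 1930 = 620. All other bidders lose, so their payoff is 0.

Payoffs: Carol 0, Tara 0, Paulo 620, Nikolai 0, Caleb 0, Gita 0.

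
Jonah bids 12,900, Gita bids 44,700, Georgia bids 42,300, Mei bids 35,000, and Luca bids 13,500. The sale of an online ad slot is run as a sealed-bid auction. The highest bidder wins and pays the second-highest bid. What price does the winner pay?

42,300

Ranking the bids: Gita 44,700; Georgia 42,300; Mei 35,000; Luca 13,500; Jonah 12,900.
Gita has the highest bid, so Gita wins.
The second-highest bid is 42,300, so that is what Gita pays.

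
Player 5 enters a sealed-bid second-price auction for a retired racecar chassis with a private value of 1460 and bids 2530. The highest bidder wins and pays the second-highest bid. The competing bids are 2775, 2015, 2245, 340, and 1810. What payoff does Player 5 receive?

0

Highest competing bid: 2775.
Player 5's bid 2530 is not the highest, so Player 5 loses, pays nothing, and earns zero payoff.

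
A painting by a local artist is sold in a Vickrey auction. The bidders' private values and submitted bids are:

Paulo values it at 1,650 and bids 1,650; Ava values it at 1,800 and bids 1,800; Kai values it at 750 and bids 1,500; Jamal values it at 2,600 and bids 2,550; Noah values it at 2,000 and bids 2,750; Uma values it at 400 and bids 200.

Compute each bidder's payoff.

Ordered from highest: Noah 2,750; Jamal 2,550; Ava 1,800; Paulo 1,650; Kai 1,500; Uma 200.
Noah has the top bid and wins; the price is the second-highest bid, 2,550.
Noah's payoff = 2,000 − 2,550 = -550. All other bidders lose, so their payoff is 0.

Payoffs: Paulo 0, Ava 0, Kai 0, Jamal 0, Noah -550, Uma 0.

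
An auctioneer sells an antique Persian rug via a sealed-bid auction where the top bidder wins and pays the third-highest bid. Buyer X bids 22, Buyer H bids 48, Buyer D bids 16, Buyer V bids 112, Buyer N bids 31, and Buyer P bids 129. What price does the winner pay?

The winner pays 48.

Ordered from highest: Buyer P 129; Buyer V 112; Buyer H 48; Buyer N 31; Buyer X 22; Buyer D 16.
Buyer P is the highest bidder, so Buyer P wins.
Under the third-price rule, the price is the third-highest bid: 48.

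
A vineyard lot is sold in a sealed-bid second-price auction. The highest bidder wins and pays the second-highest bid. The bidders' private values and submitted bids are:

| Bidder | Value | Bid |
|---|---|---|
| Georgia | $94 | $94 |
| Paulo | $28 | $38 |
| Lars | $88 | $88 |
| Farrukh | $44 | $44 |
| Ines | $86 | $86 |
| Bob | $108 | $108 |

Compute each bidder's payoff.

Sorted high to low: Bob $108, then Georgia $94, then Lars $88, then Ines $86, then Farrukh $44, then Paulo $38.
Bob has the top bid and wins; the price is the second-highest bid, $94.
Bob's payoff = $108 − $94 = $14. All other bidders lose, so their payoff is 0.

Georgia $0, Paulo $0, Lars $0, Farrukh $0, Ines $0, Bob $14.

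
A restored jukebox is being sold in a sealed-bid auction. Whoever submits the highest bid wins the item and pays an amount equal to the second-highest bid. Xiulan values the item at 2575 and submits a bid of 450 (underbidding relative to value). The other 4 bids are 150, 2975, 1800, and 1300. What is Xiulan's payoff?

0

Highest competing bid: 2975.
Xiulan's bid 450 is not the highest, so Xiulan loses, pays nothing, and earns zero payoff.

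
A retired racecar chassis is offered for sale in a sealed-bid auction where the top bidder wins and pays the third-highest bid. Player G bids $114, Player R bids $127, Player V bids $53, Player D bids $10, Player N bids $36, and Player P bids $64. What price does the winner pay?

$64

Bids in descending order: Player R $127 > Player G $114 > Player P $64 > Player V $53 > Player N $36 > Player D $10.
Player R is the highest bidder, so Player R wins.
Under the third-price rule, the price is the third-highest bid: $64.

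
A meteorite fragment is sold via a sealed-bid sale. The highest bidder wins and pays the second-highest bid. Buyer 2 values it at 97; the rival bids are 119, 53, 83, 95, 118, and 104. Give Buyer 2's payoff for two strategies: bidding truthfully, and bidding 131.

(a) 0  (b) -22

The highest competing bid is 119.
Bidding truthfully at 97: the top bid is 119 (a rival), so Buyer 2 loses. Payoff = 0.
Bidding 131: Buyer 2 has the top bid, wins, and pays the second-highest bid 119. Payoff = 97 − 119 = -22.
This is the dominant-strategy logic: truthful bidding weakly beats any alternative.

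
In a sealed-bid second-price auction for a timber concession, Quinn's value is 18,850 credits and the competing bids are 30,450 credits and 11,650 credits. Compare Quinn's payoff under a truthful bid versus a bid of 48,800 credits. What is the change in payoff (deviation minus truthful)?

Payoff change: -11,600 credits.

The highest competing bid is 30,450 credits.
Bidding truthfully at 18,850 credits: the top bid is 30,450 credits (a rival), so Quinn loses. Payoff = 0 credits.
Bidding 48,800 credits: Quinn has the top bid, wins, and pays the second-highest bid 30,450 credits. Payoff = 18,850 credits − 30,450 credits = -11,600 credits.
Change = -11,600 credits − 0 credits = -11,600 credits.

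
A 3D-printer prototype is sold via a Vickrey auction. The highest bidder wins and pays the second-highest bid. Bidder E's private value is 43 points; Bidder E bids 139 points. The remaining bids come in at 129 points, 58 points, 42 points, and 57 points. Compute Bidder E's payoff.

-86 points

Highest competing bid: 129 points.
Bidder E's bid 139 points is the highest overall, so Bidder E wins and pays the second-highest bid, 129 points.
Payoff = value − price = 43 points − 129 points = -86 points.
Overbidding won the item at a price above value — truthful bidding would have avoided this loss.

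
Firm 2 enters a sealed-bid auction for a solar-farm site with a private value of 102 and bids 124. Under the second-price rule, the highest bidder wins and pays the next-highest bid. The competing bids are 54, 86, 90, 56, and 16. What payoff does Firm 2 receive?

Payoff = 12.

Highest competing bid: 90.
Firm 2's bid 124 is the highest overall, so Firm 2 wins and pays the second-highest bid, 90.
Payoff = value − price = 102 − 90 = 12.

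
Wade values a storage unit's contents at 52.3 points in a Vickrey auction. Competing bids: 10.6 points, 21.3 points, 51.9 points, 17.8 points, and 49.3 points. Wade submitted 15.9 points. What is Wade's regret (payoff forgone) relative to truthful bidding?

Payoff forgone: 0.4 points.

The highest competing bid is 51.9 points.
Bidding truthfully at 52.3 points: Wade has the top bid, wins, and pays the second-highest bid 51.9 points. Payoff = 52.3 points − 51.9 points = 0.4 points.
Bidding 15.9 points: the top bid is 51.9 points (a rival), so Wade loses. Payoff = 0.0 points.
Regret = truthful payoff − actual payoff = 0.4 points − 0.0 points = 0.4 points.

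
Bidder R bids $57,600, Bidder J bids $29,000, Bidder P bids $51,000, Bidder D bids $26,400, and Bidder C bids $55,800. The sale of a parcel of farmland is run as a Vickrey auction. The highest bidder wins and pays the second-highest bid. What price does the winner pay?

Ordered from highest: Bidder R $57,600, then Bidder C $55,800, then Bidder P $51,000, then Bidder J $29,000, then Bidder D $26,400.
Bidder R has the highest bid, so Bidder R wins.
The second-highest bid is $55,800, so that is what Bidder R pays.

The winner pays $55,800.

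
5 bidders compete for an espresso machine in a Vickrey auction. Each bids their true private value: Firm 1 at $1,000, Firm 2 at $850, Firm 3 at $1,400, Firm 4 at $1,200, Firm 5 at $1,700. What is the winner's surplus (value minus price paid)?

Ordered from highest: Firm 5 $1,700, then Firm 3 $1,400, then Firm 4 $1,200, then Firm 1 $1,000, then Firm 2 $850.
Firm 5 wins with the top bid and pays the second-highest, $1,400.
Surplus = $1,700 − $1,400 = $300.

$300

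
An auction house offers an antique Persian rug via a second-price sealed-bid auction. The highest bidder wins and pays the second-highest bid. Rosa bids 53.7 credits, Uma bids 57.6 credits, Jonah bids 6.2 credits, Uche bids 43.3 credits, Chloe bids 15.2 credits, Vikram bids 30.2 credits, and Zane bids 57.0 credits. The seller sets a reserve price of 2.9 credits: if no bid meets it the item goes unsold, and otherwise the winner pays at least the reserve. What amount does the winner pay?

57.0 credits

Ranking the bids: Uma 57.6 credits > Zane 57.0 credits > Rosa 53.7 credits > Uche 43.3 credits > Vikram 30.2 credits > Chloe 15.2 credits > Jonah 6.2 credits.
Uma has the highest bid, so Uma wins.
The second-highest bid is 57.0 credits, which exceeds the reserve, so that sets the price.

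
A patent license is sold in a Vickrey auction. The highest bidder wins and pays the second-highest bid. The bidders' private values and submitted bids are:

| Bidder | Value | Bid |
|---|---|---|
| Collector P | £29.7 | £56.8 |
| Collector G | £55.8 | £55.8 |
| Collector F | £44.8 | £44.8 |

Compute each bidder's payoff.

Collector P -£26.1, Collector G £0.0, Collector F £0.0.

Sorted high to low: Collector P £56.8 > Collector G £55.8 > Collector F £44.8.
Collector P has the top bid and wins; the price is the second-highest bid, £55.8.
Collector P's payoff = £29.7 − £55.8 = -£26.1. All other bidders lose, so their payoff is 0.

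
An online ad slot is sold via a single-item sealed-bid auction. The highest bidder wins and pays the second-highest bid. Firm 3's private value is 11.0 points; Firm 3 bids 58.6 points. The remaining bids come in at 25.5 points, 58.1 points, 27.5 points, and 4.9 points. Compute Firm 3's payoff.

The bidder's payoff: -47.1 points.

Highest competing bid: 58.1 points.
Firm 3's bid 58.6 points is the highest overall, so Firm 3 wins and pays the second-highest bid, 58.1 points.
Payoff = value − price = 11.0 points − 58.1 points = -47.1 points.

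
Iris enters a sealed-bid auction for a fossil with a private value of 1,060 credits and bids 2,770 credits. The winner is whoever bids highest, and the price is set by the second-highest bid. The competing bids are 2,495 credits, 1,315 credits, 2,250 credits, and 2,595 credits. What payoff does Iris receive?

Payoff = -1,535 credits.

Highest competing bid: 2,595 credits.
Iris's bid 2,770 credits is the highest overall, so Iris wins and pays the second-highest bid, 2,595 credits.
Payoff = value − price = 1,060 credits − 2,595 credits = -1,535 credits.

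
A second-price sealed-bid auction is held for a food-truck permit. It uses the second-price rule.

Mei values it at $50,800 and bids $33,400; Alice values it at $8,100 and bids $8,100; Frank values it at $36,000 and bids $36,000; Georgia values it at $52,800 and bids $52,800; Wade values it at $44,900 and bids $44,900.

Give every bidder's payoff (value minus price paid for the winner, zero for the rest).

Payoffs: Mei $0, Alice $0, Frank $0, Georgia $7,900, Wade $0.

Sorted high to low: Georgia $52,800 > Wade $44,900 > Frank $36,000 > Mei $33,400 > Alice $8,100.
Georgia has the top bid and wins; the price is the second-highest bid, $44,900.
Georgia's payoff = $52,800 − $44,900 = $7,900. All other bidders lose, so their payoff is 0.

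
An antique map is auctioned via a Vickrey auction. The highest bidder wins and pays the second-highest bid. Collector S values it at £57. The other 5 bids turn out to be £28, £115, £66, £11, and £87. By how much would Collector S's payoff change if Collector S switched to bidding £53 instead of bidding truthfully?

The highest competing bid is £115.
Bidding truthfully at £57: the top bid is £115 (a rival), so Collector S loses. Payoff = £0.
Bidding £53: the top bid is £115 (a rival), so Collector S loses. Payoff = £0.
Change = £0 − £0 = £0.

Payoff change: £0.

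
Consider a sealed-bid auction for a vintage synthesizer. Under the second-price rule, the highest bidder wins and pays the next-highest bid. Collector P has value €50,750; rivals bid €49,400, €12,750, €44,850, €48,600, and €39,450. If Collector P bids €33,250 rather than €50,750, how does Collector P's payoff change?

The highest competing bid is €49,400.
Bidding truthfully at €50,750: Collector P has the top bid, wins, and pays the second-highest bid €49,400. Payoff = €50,750 − €49,400 = €1,350.
Bidding €33,250: the top bid is €49,400 (a rival), so Collector P loses. Payoff = €0.
Change = €0 − €1,350 = -€1,350.
This is the dominant-strategy logic: truthful bidding weakly beats any alternative.

Change in payoff: -€1,350.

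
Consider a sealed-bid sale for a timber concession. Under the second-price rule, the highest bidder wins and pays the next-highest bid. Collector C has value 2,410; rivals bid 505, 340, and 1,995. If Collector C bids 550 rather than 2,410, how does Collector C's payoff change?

Payoff change: -415.

The highest competing bid is 1,995.
Bidding truthfully at 2,410: Collector C has the top bid, wins, and pays the second-highest bid 1,995. Payoff = 2,410 − 1,995 = 415.
Bidding 550: the top bid is 1,995 (a rival), so Collector C loses. Payoff = 0.
Change = 0 − 415 = -415.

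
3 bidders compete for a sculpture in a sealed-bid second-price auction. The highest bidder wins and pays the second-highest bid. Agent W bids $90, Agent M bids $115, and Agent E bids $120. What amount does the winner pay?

Price paid: $115.

Ranking the bids: Agent E $120 > Agent M $115 > Agent W $90.
Agent E has the highest bid, so Agent E wins.
The second-highest bid is $115, so that is what Agent E pays.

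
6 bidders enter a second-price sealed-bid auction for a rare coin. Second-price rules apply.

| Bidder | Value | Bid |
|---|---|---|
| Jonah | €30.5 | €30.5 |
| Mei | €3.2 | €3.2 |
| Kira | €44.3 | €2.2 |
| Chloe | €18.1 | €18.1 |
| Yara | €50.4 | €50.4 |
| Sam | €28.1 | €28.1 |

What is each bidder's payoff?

Ordered from highest: Yara €50.4; Jonah €30.5; Sam €28.1; Chloe €18.1; Mei €3.2; Kira €2.2.
Yara has the top bid and wins; the price is the second-highest bid, €30.5.
Yara's payoff = €50.4 − €30.5 = €19.9. All other bidders lose, so their payoff is 0.

Jonah €0.0, Mei €0.0, Kira €0.0, Chloe €0.0, Yara €19.9, Sam €0.0.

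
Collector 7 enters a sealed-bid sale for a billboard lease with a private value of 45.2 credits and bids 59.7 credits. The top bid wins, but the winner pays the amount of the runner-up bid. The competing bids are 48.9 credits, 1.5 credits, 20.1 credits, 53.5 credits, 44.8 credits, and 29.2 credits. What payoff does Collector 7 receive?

The bidder's payoff: -8.3 credits.

Highest competing bid: 53.5 credits.
Collector 7's bid 59.7 credits is the highest overall, so Collector 7 wins and pays the second-highest bid, 53.5 credits.
Payoff = value − price = 45.2 credits − 53.5 credits = -8.3 credits.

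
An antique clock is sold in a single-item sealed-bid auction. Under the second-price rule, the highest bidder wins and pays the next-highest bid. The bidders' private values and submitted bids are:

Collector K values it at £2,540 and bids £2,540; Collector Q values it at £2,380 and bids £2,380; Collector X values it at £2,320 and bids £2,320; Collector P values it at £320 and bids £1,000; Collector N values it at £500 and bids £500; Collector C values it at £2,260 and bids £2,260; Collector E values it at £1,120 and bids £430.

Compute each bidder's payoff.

Bids in descending order: Collector K £2,540, then Collector Q £2,380, then Collector X £2,320, then Collector C £2,260, then Collector P £1,000, then Collector N £500, then Collector E £430.
Collector K has the top bid and wins; the price is the second-highest bid, £2,380.
Collector K's payoff = £2,540 − £2,380 = £160. All other bidders lose, so their payoff is 0.

Payoffs: Collector K £160, Collector Q £0, Collector X £0, Collector P £0, Collector N £0, Collector C £0, Collector E £0.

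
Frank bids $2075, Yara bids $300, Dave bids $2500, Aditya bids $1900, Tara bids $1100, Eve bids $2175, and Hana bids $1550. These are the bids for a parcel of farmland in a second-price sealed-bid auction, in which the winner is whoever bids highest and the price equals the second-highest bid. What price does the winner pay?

The winner pays $2175.

Ordered from highest: Dave $2500, then Eve $2175, then Frank $2075, then Aditya $1900, then Hana $1550, then Tara $1100, then Yara $300.
Dave is the highest bidder, so Dave wins.
Under the second-price rule, the price is the second-highest bid: $2175.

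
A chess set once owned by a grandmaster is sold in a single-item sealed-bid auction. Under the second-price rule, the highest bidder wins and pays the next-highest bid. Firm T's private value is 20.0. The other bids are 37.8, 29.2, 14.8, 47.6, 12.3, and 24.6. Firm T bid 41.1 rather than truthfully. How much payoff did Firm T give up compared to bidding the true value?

0.0

The highest competing bid is 47.6.
Bidding truthfully at 20.0: the top bid is 47.6 (a rival), so Firm T loses. Payoff = 0.0.
Bidding 41.1: the top bid is 47.6 (a rival), so Firm T loses. Payoff = 0.0.
Regret = truthful payoff − actual payoff = 0.0 − 0.0 = 0.0.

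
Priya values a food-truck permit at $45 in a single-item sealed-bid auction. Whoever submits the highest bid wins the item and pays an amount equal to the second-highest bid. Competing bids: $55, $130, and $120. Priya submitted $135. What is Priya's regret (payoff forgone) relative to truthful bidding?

The highest competing bid is $130.
Bidding truthfully at $45: the top bid is $130 (a rival), so Priya loses. Payoff = $0.
Bidding $135: Priya has the top bid, wins, and pays the second-highest bid $130. Payoff = $45 − $130 = -$85.
Regret = truthful payoff − actual payoff = $0 − -$85 = $85.
Deviating from a truthful bid can only lose payoff in a second-price auction — never gain.

Payoff forgone: $85.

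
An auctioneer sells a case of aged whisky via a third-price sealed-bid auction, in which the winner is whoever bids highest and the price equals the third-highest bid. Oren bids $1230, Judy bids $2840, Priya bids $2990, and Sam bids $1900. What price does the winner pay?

Price paid: $1900.

Ranking the bids: Priya $2990; Judy $2840; Sam $1900; Oren $1230.
Priya is the highest bidder, so Priya wins.
Under the third-price rule, the price is the third-highest bid: $1900.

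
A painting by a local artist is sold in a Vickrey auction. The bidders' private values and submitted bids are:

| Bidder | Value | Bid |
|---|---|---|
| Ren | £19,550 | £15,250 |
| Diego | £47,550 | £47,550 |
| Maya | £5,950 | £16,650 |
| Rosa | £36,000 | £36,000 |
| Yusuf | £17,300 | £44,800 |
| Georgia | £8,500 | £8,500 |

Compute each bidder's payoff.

Payoffs: Ren £0, Diego £2,750, Maya £0, Rosa £0, Yusuf £0, Georgia £0.

Bids in descending order: Diego £47,550; Yusuf £44,800; Rosa £36,000; Maya £16,650; Ren £15,250; Georgia £8,500.
Diego has the top bid and wins; the price is the second-highest bid, £44,800.
Diego's payoff = £47,550 − £44,800 = £2,750. All other bidders lose, so their payoff is 0.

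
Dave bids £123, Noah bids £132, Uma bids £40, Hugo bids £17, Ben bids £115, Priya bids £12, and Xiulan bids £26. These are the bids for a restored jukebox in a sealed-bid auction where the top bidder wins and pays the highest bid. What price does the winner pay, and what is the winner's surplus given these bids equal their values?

Bids in descending order: Noah £132 > Dave £123 > Ben £115 > Uma £40 > Xiulan £26 > Hugo £17 > Priya £12.
Noah is the highest bidder, so Noah wins.
Under the first-price rule, the price is the highest bid: £132.
Surplus = £132 − £132 = £0.

The winner pays £132 for a surplus of £0.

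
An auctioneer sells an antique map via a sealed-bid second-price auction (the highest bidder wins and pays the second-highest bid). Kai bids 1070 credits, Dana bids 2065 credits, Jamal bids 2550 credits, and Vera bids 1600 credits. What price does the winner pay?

Ranking the bids: Jamal 2550 credits > Dana 2065 credits > Vera 1600 credits > Kai 1070 credits.
Jamal is the highest bidder, so Jamal wins.
Under the second-price rule, the price is the second-highest bid: 2065 credits.

The winner pays 2065 credits.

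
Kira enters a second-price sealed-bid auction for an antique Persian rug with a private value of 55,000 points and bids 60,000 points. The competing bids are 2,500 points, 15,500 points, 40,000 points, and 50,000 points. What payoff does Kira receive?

Highest competing bid: 50,000 points.
Kira's bid 60,000 points is the highest overall, so Kira wins and pays the second-highest bid, 50,000 points.
Payoff = value − price = 55,000 points − 50,000 points = 5,000 points.

Kira's payoff: 5,000 points.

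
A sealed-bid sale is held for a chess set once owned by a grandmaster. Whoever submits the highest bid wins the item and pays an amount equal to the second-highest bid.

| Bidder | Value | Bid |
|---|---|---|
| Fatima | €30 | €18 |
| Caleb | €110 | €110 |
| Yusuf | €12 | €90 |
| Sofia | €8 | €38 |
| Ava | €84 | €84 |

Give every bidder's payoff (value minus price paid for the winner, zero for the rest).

Ordered from highest: Caleb €110 > Yusuf €90 > Ava €84 > Sofia €38 > Fatima €18.
Caleb has the top bid and wins; the price is the second-highest bid, €90.
Caleb's payoff = €110 − €90 = €20. All other bidders lose, so their payoff is 0.

Payoffs: Fatima €0, Caleb €20, Yusuf €0, Sofia €0, Ava €0.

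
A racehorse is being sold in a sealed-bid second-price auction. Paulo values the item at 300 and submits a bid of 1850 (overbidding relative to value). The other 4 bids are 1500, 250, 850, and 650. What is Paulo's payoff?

Paulo's payoff: -1200.

Highest competing bid: 1500.
Paulo's bid 1850 is the highest overall, so Paulo wins and pays the second-highest bid, 1500.
Payoff = value − price = 300 − 1500 = -1200.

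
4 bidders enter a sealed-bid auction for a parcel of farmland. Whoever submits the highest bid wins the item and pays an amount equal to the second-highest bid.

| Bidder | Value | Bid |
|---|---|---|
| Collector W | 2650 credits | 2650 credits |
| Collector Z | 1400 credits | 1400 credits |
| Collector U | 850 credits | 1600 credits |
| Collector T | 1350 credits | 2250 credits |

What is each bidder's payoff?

Ranking the bids: Collector W 2650 credits; Collector T 2250 credits; Collector U 1600 credits; Collector Z 1400 credits.
Collector W has the top bid and wins; the price is the second-highest bid, 2250 credits.
Collector W's payoff = 2650 credits − 2250 credits = 400 credits. All other bidders lose, so their payoff is 0.

Collector W 400 credits, Collector Z 0 credits, Collector U 0 credits, Collector T 0 credits.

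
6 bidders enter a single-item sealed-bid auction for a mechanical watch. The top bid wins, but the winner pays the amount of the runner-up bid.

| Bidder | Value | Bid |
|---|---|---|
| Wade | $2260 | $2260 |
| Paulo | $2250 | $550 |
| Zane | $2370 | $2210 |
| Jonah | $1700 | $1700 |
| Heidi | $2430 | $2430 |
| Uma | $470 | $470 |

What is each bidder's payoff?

Wade $0, Paulo $0, Zane $0, Jonah $0, Heidi $170, Uma $0.

Ordered from highest: Heidi $2430; Wade $2260; Zane $2210; Jonah $1700; Paulo $550; Uma $470.
Heidi has the top bid and wins; the price is the second-highest bid, $2260.
Heidi's payoff = $2430 − $2260 = $170. All other bidders lose, so their payoff is 0.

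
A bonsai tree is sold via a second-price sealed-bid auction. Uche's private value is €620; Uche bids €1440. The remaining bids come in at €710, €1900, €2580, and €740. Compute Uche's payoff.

Highest competing bid: €2580.
Uche's bid €1440 is not the highest, so Uche loses, pays nothing, and earns zero payoff.

Uche's payoff: €0.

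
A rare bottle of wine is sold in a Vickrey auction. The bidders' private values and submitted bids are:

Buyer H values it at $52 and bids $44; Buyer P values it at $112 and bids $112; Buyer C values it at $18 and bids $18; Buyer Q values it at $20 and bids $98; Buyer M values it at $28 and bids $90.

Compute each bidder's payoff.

Ranking the bids: Buyer P $112, then Buyer Q $98, then Buyer M $90, then Buyer H $44, then Buyer C $18.
Buyer P has the top bid and wins; the price is the second-highest bid, $98.
Buyer P's payoff = $112 − $98 = $14. All other bidders lose, so their payoff is 0.

Buyer H $0, Buyer P $14, Buyer C $0, Buyer Q $0, Buyer M $0.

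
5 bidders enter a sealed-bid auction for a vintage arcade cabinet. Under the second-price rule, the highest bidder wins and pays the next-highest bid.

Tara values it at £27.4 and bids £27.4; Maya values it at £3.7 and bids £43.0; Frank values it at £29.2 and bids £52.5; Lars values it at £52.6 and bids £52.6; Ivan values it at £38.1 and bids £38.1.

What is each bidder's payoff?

Ranking the bids: Lars £52.6 > Frank £52.5 > Maya £43.0 > Ivan £38.1 > Tara £27.4.
Lars has the top bid and wins; the price is the second-highest bid, £52.5.
Lars's payoff = £52.6 − £52.5 = £0.1. All other bidders lose, so their payoff is 0.

Payoffs: Tara £0.0, Maya £0.0, Frank £0.0, Lars £0.1, Ivan £0.0.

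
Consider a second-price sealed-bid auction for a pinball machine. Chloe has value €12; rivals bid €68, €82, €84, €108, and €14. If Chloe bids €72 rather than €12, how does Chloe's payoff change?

Payoff change: €0.

The highest competing bid is €108.
Bidding truthfully at €12: the top bid is €108 (a rival), so Chloe loses. Payoff = €0.
Bidding €72: the top bid is €108 (a rival), so Chloe loses. Payoff = €0.
Change = €0 − €0 = €0.
The bid only affects whether you win, not the price — here both bids land on the same side of the top rival bid, so the deviation is payoff-neutral.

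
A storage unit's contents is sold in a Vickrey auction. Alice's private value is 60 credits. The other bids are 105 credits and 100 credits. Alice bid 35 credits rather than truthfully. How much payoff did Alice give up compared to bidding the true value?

Payoff forgone: 0 credits.

The highest competing bid is 105 credits.
Bidding truthfully at 60 credits: the top bid is 105 credits (a rival), so Alice loses. Payoff = 0 credits.
Bidding 35 credits: the top bid is 105 credits (a rival), so Alice loses. Payoff = 0 credits.
Regret = truthful payoff − actual payoff = 0 credits − 0 credits = 0 credits.
The bid only affects whether you win, not the price — here both bids land on the same side of the top rival bid, so the deviation is payoff-neutral.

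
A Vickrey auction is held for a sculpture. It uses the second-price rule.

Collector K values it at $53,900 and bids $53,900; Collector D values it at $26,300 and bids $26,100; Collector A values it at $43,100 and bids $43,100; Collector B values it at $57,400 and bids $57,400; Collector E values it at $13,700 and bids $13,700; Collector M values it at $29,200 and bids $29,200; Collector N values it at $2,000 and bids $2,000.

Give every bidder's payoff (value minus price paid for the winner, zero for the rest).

Sorted high to low: Collector B $57,400; Collector K $53,900; Collector A $43,100; Collector M $29,200; Collector D $26,100; Collector E $13,700; Collector N $2,000.
Collector B has the top bid and wins; the price is the second-highest bid, $53,900.
Collector B's payoff = $57,400 − $53,900 = $3,500. All other bidders lose, so their payoff is 0.

Payoffs: Collector K $0, Collector D $0, Collector A $0, Collector B $3,500, Collector E $0, Collector M $0, Collector N $0.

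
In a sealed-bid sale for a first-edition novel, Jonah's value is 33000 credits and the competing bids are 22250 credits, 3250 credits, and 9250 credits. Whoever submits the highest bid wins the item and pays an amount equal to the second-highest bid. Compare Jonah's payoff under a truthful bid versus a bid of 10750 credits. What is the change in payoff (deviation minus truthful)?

Payoff change: -10750 credits.

The highest competing bid is 22250 credits.
Bidding truthfully at 33000 credits: Jonah has the top bid, wins, and pays the second-highest bid 22250 credits. Payoff = 33000 credits − 22250 credits = 10750 credits.
Bidding 10750 credits: the top bid is 22250 credits (a rival), so Jonah loses. Payoff = 0 credits.
Change = 0 credits − 10750 credits = -10750 credits.
This is the dominant-strategy logic: truthful bidding weakly beats any alternative.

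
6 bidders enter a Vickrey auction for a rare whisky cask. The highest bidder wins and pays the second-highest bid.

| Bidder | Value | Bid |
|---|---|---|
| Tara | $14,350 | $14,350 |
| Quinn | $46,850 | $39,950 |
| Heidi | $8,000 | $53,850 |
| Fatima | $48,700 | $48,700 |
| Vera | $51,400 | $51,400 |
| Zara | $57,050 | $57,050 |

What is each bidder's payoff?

Tara $0, Quinn $0, Heidi $0, Fatima $0, Vera $0, Zara $3,200.

Sorted high to low: Zara $57,050; Heidi $53,850; Vera $51,400; Fatima $48,700; Quinn $39,950; Tara $14,350.
Zara has the top bid and wins; the price is the second-highest bid, $53,850.
Zara's payoff = $57,050 − $53,850 = $3,200. All other bidders lose, so their payoff is 0.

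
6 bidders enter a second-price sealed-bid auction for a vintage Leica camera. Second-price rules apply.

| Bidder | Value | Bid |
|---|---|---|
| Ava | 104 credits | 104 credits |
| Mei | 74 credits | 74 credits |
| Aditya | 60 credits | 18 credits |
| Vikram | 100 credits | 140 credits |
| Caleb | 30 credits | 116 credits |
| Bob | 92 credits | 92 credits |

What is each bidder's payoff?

Ava 0 credits, Mei 0 credits, Aditya 0 credits, Vikram -16 credits, Caleb 0 credits, Bob 0 credits.

Ordered from highest: Vikram 140 credits; Caleb 116 credits; Ava 104 credits; Bob 92 credits; Mei 74 credits; Aditya 18 credits.
Vikram has the top bid and wins; the price is the second-highest bid, 116 credits.
Vikram's payoff = 100 credits − 116 credits = -16 credits. All other bidders lose, so their payoff is 0.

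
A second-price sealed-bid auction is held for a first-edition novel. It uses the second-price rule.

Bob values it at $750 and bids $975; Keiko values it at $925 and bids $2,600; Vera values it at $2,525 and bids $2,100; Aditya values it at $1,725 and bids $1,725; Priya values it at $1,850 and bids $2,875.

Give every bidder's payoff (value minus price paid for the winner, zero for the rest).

Bids in descending order: Priya $2,875 > Keiko $2,600 > Vera $2,100 > Aditya $1,725 > Bob $975.
Priya has the top bid and wins; the price is the second-highest bid, $2,600.
Priya's payoff = $1,850 − $2,600 = -$750. All other bidders lose, so their payoff is 0.

Payoffs: Bob $0, Keiko $0, Vera $0, Aditya $0, Priya -$750.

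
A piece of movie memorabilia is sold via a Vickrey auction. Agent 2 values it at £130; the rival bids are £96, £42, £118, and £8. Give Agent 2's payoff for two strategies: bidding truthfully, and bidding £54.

The highest competing bid is £118.
Bidding truthfully at £130: Agent 2 has the top bid, wins, and pays the second-highest bid £118. Payoff = £130 − £118 = £12.
Bidding £54: the top bid is £118 (a rival), so Agent 2 loses. Payoff = £0.

(a) £12  (b) £0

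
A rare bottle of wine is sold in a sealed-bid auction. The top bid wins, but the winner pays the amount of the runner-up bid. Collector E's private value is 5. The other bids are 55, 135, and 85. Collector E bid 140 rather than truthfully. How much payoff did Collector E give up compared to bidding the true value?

Payoff forgone: 130.

The highest competing bid is 135.
Bidding truthfully at 5: the top bid is 135 (a rival), so Collector E loses. Payoff = 0.
Bidding 140: Collector E has the top bid, wins, and pays the second-highest bid 135. Payoff = 5 − 135 = -130.
Regret = truthful payoff − actual payoff = 0 − -130 = 130.
Deviating from a truthful bid can only lose payoff in a second-price auction — never gain.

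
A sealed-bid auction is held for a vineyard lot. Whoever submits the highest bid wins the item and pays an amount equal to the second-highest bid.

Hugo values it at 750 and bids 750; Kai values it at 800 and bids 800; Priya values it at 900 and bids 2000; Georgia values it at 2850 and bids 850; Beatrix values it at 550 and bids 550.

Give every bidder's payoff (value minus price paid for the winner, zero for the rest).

Payoffs: Hugo 0, Kai 0, Priya 50, Georgia 0, Beatrix 0.

Ordered from highest: Priya 2000; Georgia 850; Kai 800; Hugo 750; Beatrix 550.
Priya has the top bid and wins; the price is the second-highest bid, 850.
Priya's payoff = 900 − 850 = 50. All other bidders lose, so their payoff is 0.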